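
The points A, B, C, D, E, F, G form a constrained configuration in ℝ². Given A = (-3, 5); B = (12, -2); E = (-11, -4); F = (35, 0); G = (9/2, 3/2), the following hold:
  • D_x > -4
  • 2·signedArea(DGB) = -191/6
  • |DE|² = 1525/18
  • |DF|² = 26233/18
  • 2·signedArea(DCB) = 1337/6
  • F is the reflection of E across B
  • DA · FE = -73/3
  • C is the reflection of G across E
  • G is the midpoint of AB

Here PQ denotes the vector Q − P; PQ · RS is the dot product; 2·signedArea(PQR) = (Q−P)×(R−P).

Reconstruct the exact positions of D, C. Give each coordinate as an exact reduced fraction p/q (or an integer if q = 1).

C = (-53/2, -19/2)
D = (-19/6, 5/6)

1. D_x = -19/6  [2·signedArea(DGB) = -191/6 ∩ DA · FE = -73/3]
2. D_y = 5/6  [2·signedArea(DGB) = -191/6 ∩ DA · FE = -73/3]
   → D = (-19/6, 5/6)
3. C_x = -53/2  [C is the reflection of G across E]
4. C_y = -19/2  [C is the reflection of G across E]
   → C = (-53/2, -19/2)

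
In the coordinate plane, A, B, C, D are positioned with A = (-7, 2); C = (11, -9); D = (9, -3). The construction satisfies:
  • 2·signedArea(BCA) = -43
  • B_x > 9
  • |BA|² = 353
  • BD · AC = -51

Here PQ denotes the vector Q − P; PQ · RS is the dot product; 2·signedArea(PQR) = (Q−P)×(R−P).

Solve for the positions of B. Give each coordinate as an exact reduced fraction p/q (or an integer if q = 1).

B = (10, -6)

1. B_x = 10  [2·signedArea(BCA) = -43 ∩ BD · AC = -51]
2. B_y = -6  [2·signedArea(BCA) = -43 ∩ BD · AC = -51]
   → B = (10, -6)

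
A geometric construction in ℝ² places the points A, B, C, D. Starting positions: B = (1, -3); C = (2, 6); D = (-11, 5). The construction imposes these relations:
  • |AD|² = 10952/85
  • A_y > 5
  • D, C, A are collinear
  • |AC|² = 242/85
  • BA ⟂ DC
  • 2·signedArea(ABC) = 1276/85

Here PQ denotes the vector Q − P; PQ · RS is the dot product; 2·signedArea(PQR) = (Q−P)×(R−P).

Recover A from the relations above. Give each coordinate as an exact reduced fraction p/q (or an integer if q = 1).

1. A_x = 27/85  [D, C, A are collinear ∩ BA ⟂ DC]
2. A_y = 499/85  [D, C, A are collinear ∩ BA ⟂ DC]
   → A = (27/85, 499/85)

A = (27/85, 499/85)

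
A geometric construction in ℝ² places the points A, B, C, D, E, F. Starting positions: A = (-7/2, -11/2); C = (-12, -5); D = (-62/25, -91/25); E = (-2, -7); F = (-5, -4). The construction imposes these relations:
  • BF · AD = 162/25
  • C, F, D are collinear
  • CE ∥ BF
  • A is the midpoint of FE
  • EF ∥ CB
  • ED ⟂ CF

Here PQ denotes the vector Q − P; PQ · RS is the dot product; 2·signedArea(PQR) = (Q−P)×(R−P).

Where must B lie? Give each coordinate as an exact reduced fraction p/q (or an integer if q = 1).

B = (-15, -2)

1. B_x = -15  [CE ∥ BF ∩ EF ∥ CB]
2. B_y = -2  [CE ∥ BF ∩ EF ∥ CB]
   → B = (-15, -2)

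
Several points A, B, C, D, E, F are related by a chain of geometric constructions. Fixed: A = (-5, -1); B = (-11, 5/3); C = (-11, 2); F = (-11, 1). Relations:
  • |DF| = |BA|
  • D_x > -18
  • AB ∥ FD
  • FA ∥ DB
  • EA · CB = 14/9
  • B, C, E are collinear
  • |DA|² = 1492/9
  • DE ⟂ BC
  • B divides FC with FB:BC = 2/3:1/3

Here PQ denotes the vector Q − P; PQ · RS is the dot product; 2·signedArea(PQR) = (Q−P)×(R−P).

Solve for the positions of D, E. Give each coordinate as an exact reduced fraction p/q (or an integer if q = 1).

1. D_x = -17  [FA ∥ DB ∩ AB ∥ FD]
2. D_y = 11/3  [FA ∥ DB ∩ AB ∥ FD]
   → D = (-17, 11/3)
3. E_x = -11  [B, C, E are collinear ∩ DE ⟂ BC]
4. E_y = 11/3  [B, C, E are collinear ∩ DE ⟂ BC]
   → E = (-11, 11/3)

D = (-17, 11/3)
E = (-11, 11/3)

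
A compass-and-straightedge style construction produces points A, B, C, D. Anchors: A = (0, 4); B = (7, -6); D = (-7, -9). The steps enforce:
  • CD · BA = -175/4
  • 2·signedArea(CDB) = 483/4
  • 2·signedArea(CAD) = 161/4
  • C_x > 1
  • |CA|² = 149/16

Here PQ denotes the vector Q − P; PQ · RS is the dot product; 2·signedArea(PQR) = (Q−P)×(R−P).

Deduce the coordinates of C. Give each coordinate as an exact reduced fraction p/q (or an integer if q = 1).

1. C_x = 7/4  [CD · BA = -175/4 ∩ 2·signedArea(CDB) = 483/4]
2. C_y = 3/2  [CD · BA = -175/4 ∩ 2·signedArea(CDB) = 483/4]
   → C = (7/4, 3/2)

C = (7/4, 3/2)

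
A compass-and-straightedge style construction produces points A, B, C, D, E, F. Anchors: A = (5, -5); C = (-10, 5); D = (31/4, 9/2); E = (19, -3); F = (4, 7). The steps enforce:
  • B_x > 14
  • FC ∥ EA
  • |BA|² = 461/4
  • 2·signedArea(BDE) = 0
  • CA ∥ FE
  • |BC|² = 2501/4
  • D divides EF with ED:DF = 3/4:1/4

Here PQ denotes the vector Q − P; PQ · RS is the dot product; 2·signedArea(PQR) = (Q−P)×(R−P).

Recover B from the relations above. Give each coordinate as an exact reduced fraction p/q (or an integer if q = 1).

B = (29/2, 0)

1. B_x = 29/2  [line 15/2·x + 45/4·y + -435/4 = 0 ∩ |BA|² = 461/4]
2. B_y = 0  [line 15/2·x + 45/4·y + -435/4 = 0 ∩ |BA|² = 461/4]
   → B = (29/2, 0)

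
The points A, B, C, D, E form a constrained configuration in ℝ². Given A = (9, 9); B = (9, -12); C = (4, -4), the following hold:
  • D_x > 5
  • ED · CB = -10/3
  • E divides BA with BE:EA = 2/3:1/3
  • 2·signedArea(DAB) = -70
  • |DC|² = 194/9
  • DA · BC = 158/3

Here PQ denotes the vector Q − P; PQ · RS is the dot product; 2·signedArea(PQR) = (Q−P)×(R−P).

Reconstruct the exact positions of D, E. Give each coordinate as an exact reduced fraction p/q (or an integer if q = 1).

D = (17/3, 1/3)
E = (9, 2)

1. D_x = 17/3  [DA · BC = 158/3 ∩ 2·signedArea(DAB) = -70]
2. D_y = 1/3  [DA · BC = 158/3 ∩ 2·signedArea(DAB) = -70]
   → D = (17/3, 1/3)
3. E_x = 9  [E divides BA with BE:EA = 2/3:1/3]
4. E_y = 2  [E divides BA with BE:EA = 2/3:1/3]
   → E = (9, 2)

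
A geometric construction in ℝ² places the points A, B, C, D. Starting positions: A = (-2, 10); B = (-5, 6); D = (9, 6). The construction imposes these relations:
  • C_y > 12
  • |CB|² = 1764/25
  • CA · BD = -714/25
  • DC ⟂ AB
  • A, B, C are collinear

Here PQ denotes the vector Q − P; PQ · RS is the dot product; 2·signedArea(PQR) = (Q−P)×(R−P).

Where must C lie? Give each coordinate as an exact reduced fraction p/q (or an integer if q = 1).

1. C_x = 1/25  [A, B, C are collinear ∩ DC ⟂ AB]
2. C_y = 318/25  [A, B, C are collinear ∩ DC ⟂ AB]
   → C = (1/25, 318/25)

C = (1/25, 318/25)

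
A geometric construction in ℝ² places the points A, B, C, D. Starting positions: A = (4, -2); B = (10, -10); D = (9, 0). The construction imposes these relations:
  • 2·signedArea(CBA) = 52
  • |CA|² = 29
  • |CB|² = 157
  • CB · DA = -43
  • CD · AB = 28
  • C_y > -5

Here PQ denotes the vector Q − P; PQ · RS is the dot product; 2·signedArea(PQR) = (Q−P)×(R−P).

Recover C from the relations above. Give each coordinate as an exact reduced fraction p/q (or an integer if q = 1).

C = (-1, -4)

1. C_x = -1  [2·signedArea(CBA) = 52 ∩ CB · DA = -43]
2. C_y = -4  [2·signedArea(CBA) = 52 ∩ CB · DA = -43]
   → C = (-1, -4)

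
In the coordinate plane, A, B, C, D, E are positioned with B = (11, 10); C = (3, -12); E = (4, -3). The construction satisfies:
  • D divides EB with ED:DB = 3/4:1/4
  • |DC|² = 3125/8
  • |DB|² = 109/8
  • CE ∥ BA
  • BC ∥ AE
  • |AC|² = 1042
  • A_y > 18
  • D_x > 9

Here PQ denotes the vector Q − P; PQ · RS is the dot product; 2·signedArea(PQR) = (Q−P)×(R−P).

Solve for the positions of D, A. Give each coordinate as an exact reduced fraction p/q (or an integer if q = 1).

1. D_x = 37/4  [D divides EB with ED:DB = 3/4:1/4]
2. D_y = 27/4  [D divides EB with ED:DB = 3/4:1/4]
   → D = (37/4, 27/4)
3. A_x = 12  [BC ∥ AE ∩ CE ∥ BA]
4. A_y = 19  [BC ∥ AE ∩ CE ∥ BA]
   → A = (12, 19)

A = (12, 19)
D = (37/4, 27/4)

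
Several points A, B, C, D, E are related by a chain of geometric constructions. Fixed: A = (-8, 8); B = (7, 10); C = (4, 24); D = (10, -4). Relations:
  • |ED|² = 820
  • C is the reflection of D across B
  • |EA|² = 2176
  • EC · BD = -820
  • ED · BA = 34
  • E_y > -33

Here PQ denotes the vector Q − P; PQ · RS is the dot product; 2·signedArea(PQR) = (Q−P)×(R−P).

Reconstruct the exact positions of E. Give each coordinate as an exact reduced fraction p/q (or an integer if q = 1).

1. E_x = 16  [EC · BD = -820 ∩ ED · BA = 34]
2. E_y = -32  [EC · BD = -820 ∩ ED · BA = 34]
   → E = (16, -32)

E = (16, -32)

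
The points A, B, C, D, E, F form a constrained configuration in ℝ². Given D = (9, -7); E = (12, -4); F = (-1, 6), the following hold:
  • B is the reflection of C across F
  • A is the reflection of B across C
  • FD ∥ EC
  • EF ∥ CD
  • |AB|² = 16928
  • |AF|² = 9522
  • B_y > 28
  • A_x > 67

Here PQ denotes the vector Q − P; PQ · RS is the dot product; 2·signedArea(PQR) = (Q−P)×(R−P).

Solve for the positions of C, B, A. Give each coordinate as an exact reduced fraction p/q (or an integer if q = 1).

1. C_x = 22  [EF ∥ CD ∩ FD ∥ EC]
2. C_y = -17  [EF ∥ CD ∩ FD ∥ EC]
   → C = (22, -17)
3. B_x = -24  [B is the reflection of C across F]
4. B_y = 29  [B is the reflection of C across F]
   → B = (-24, 29)
5. A_x = 68  [A is the reflection of B across C]
6. A_y = -63  [A is the reflection of B across C]
   → A = (68, -63)

A = (68, -63)
B = (-24, 29)
C = (22, -17)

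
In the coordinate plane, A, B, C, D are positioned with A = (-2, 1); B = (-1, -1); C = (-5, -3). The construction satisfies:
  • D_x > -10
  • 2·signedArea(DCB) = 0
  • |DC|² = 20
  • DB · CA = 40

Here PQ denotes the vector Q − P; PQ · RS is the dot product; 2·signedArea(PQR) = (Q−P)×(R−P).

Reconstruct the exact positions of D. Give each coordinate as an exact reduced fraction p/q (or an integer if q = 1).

D = (-9, -5)

1. D_x = -9  [2·signedArea(DCB) = 0 ∩ DB · CA = 40]
2. D_y = -5  [2·signedArea(DCB) = 0 ∩ DB · CA = 40]
   → D = (-9, -5)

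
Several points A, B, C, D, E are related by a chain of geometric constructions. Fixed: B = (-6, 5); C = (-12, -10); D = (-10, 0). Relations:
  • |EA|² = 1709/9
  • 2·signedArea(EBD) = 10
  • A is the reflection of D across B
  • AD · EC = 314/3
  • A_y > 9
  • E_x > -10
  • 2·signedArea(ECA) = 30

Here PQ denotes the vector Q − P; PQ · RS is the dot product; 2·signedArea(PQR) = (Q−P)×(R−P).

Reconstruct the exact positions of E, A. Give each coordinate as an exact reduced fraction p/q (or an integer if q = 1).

A = (-2, 10)
E = (-28/3, -5/3)

1. A_x = -2  [A is the reflection of D across B]
2. A_y = 10  [A is the reflection of D across B]
   → A = (-2, 10)
3. E_x = -28/3  [2·signedArea(ECA) = 30 ∩ 2·signedArea(EBD) = 10]
4. E_y = -5/3  [2·signedArea(ECA) = 30 ∩ 2·signedArea(EBD) = 10]
   → E = (-28/3, -5/3)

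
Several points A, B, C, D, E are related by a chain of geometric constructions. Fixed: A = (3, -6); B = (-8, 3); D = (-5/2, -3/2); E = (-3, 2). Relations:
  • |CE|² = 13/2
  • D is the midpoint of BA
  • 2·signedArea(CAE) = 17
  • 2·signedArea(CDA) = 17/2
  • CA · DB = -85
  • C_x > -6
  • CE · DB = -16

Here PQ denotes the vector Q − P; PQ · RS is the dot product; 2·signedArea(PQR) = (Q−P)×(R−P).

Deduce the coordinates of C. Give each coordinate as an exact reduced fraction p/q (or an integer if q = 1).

1. C_x = -11/2  [2·signedArea(CDA) = 17/2 ∩ 2·signedArea(CAE) = 17]
2. C_y = 5/2  [2·signedArea(CDA) = 17/2 ∩ 2·signedArea(CAE) = 17]
   → C = (-11/2, 5/2)

C = (-11/2, 5/2)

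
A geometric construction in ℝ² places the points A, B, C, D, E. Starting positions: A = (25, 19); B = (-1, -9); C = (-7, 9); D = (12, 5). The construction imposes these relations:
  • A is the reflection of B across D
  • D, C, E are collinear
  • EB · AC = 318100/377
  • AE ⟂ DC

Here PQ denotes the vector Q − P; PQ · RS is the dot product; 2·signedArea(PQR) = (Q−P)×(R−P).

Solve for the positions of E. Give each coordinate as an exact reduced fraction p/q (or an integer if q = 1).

E = (8153/377, 1121/377)

1. E_x = 8153/377  [D, C, E are collinear ∩ AE ⟂ DC]
2. E_y = 1121/377  [D, C, E are collinear ∩ AE ⟂ DC]
   → E = (8153/377, 1121/377)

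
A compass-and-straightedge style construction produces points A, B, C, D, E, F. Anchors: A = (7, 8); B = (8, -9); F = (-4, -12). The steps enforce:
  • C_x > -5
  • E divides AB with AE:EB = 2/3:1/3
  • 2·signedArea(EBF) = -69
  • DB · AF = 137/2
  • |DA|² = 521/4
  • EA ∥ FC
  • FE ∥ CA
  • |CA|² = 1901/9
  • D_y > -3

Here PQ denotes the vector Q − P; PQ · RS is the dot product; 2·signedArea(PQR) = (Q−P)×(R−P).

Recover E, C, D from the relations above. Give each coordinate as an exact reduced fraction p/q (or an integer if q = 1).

C = (-14/3, -2/3)
D = (3/2, -2)
E = (23/3, -10/3)

1. E_x = 23/3  [E divides AB with AE:EB = 2/3:1/3]
2. E_y = -10/3  [E divides AB with AE:EB = 2/3:1/3]
   → E = (23/3, -10/3)
3. C_x = -14/3  [FE ∥ CA ∩ EA ∥ FC]
4. C_y = -2/3  [FE ∥ CA ∩ EA ∥ FC]
   → C = (-14/3, -2/3)
5. D_x = 3/2  [line 11·x + 20·y + 47/2 = 0 ∩ |DA|² = 521/4]
6. D_y = -2  [line 11·x + 20·y + 47/2 = 0 ∩ |DA|² = 521/4]
   → D = (3/2, -2)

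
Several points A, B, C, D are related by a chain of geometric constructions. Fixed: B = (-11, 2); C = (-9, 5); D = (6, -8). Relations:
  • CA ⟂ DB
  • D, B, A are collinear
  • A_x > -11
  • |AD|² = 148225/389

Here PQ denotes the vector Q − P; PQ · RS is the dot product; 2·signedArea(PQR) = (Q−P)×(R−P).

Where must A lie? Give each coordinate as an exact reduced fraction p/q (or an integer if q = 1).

A = (-4211/389, 738/389)

1. A_x = -4211/389  [D, B, A are collinear ∩ CA ⟂ DB]
2. A_y = 738/389  [D, B, A are collinear ∩ CA ⟂ DB]
   → A = (-4211/389, 738/389)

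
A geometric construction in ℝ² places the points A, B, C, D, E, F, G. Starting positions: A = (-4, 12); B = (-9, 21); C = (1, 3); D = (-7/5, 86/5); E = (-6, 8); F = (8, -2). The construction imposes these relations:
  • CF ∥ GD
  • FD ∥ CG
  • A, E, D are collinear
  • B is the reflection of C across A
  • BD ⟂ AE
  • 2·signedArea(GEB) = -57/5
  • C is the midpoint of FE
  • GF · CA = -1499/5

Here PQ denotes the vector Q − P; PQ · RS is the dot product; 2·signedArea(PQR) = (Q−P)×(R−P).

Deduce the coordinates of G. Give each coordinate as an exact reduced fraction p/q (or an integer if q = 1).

1. G_x = -42/5  [CF ∥ GD ∩ FD ∥ CG]
2. G_y = 111/5  [CF ∥ GD ∩ FD ∥ CG]
   → G = (-42/5, 111/5)

G = (-42/5, 111/5)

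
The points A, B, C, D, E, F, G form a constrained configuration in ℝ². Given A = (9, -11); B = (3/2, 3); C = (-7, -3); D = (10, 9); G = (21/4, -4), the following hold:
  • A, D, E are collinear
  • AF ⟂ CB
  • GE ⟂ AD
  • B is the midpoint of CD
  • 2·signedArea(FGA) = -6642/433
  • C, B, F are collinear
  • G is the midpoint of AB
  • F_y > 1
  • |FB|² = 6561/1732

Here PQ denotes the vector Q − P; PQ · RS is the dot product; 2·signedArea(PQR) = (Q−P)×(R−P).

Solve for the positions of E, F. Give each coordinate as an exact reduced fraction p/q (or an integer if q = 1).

1. E_x = 14981/1604  [A, D, E are collinear ∩ GE ⟂ AD]
2. E_y = -1686/401  [A, D, E are collinear ∩ GE ⟂ AD]
   → E = (14981/1604, -1686/401)
3. F_x = -39/433  [C, B, F are collinear ∩ AF ⟂ CB]
4. F_y = 813/433  [C, B, F are collinear ∩ AF ⟂ CB]
   → F = (-39/433, 813/433)

E = (14981/1604, -1686/401)
F = (-39/433, 813/433)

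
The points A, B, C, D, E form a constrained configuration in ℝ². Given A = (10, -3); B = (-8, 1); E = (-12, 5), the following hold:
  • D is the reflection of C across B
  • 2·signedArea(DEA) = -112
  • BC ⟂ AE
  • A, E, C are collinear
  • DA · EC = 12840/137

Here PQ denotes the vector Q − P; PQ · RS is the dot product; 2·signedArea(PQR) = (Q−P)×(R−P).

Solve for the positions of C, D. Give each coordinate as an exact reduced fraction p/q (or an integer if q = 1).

C = (-984/137, 445/137)
D = (-1208/137, -171/137)

1. C_x = -984/137  [A, E, C are collinear ∩ BC ⟂ AE]
2. C_y = 445/137  [A, E, C are collinear ∩ BC ⟂ AE]
   → C = (-984/137, 445/137)
3. D_x = -1208/137  [D is the reflection of C across B]
4. D_y = -171/137  [D is the reflection of C across B]
   → D = (-1208/137, -171/137)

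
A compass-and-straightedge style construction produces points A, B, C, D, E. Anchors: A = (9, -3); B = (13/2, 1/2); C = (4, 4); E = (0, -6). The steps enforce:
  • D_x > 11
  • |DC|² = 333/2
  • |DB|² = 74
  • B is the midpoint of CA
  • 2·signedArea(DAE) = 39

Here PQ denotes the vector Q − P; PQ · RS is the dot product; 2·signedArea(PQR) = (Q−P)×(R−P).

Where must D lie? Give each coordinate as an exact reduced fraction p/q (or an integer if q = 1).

D = (23/2, -13/2)

1. D_x = 23/2  [line 3·x + -9·y + -93 = 0 ∩ |DC|² = 333/2]
2. D_y = -13/2  [line 3·x + -9·y + -93 = 0 ∩ |DC|² = 333/2]
   → D = (23/2, -13/2)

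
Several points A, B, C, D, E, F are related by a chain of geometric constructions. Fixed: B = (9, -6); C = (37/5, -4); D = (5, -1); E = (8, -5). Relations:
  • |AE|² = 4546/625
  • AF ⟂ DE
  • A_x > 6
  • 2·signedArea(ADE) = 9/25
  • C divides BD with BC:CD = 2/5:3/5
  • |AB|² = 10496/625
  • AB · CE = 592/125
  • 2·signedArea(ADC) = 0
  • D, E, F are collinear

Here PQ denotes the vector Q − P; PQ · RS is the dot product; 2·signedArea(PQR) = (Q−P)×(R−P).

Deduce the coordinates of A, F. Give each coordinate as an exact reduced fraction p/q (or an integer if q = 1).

A = (161/25, -14/5)
F = (3989/625, -1777/625)

1. A_x = 161/25  [2·signedArea(ADC) = 0 ∩ AB · CE = 592/125]
2. A_y = -14/5  [2·signedArea(ADC) = 0 ∩ AB · CE = 592/125]
   → A = (161/25, -14/5)
3. F_x = 3989/625  [D, E, F are collinear ∩ AF ⟂ DE]
4. F_y = -1777/625  [D, E, F are collinear ∩ AF ⟂ DE]
   → F = (3989/625, -1777/625)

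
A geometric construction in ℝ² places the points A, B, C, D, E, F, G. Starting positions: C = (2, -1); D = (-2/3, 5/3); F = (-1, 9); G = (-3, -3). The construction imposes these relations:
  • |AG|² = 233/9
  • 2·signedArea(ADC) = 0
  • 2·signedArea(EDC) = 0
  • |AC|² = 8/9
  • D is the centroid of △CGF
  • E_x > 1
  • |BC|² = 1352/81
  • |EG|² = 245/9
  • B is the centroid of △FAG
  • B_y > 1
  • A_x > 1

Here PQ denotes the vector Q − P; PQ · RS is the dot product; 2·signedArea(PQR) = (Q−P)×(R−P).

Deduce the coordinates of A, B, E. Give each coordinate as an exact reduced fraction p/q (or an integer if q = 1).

1. A_x = 4/3  [line 8/3·x + 8/3·y + -8/3 = 0 ∩ |AG|² = 233/9]
2. A_y = -1/3  [line 8/3·x + 8/3·y + -8/3 = 0 ∩ |AG|² = 233/9]
   → A = (4/3, -1/3)
3. B_x = -8/9  [B is the centroid of △FAG]
4. B_y = 17/9  [B is the centroid of △FAG]
   → B = (-8/9, 17/9)
5. E_x = 5/3  [line 8/3·x + 8/3·y + -8/3 = 0 ∩ |EG|² = 245/9]
6. E_y = -2/3  [line 8/3·x + 8/3·y + -8/3 = 0 ∩ |EG|² = 245/9]
   → E = (5/3, -2/3)

A = (4/3, -1/3)
B = (-8/9, 17/9)
E = (5/3, -2/3)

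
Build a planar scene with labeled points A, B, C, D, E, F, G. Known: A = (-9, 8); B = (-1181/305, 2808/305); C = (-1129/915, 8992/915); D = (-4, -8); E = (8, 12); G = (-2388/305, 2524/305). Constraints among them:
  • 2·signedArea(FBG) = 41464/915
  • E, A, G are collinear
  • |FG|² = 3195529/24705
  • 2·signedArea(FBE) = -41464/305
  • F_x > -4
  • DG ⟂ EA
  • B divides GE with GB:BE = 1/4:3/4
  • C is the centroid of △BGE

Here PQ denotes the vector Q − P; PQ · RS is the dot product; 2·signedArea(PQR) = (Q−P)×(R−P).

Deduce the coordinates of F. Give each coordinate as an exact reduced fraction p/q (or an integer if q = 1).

1. F_x = -8449/2745  [line 284/305·x + -1207/305·y + -4828/915 = 0 ∩ |FG|² = 3195529/24705]
2. F_y = -5648/2745  [line 284/305·x + -1207/305·y + -4828/915 = 0 ∩ |FG|² = 3195529/24705]
   → F = (-8449/2745, -5648/2745)

F = (-8449/2745, -5648/2745)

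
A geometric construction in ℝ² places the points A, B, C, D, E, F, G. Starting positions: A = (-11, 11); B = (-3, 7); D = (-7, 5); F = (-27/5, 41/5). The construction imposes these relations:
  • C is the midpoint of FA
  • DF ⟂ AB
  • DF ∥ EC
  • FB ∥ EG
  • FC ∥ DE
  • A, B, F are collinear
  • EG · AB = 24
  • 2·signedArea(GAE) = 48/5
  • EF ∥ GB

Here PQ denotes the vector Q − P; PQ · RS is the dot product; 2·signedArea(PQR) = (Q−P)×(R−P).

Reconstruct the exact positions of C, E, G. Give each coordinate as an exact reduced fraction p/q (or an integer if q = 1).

C = (-41/5, 48/5)
E = (-49/5, 32/5)
G = (-37/5, 26/5)

1. C_x = -41/5  [C is the midpoint of FA]
2. C_y = 48/5  [C is the midpoint of FA]
   → C = (-41/5, 48/5)
3. E_x = -49/5  [DF ∥ EC ∩ FC ∥ DE]
4. E_y = 32/5  [DF ∥ EC ∩ FC ∥ DE]
   → E = (-49/5, 32/5)
5. G_x = -37/5  [EF ∥ GB ∩ FB ∥ EG]
6. G_y = 26/5  [EF ∥ GB ∩ FB ∥ EG]
   → G = (-37/5, 26/5)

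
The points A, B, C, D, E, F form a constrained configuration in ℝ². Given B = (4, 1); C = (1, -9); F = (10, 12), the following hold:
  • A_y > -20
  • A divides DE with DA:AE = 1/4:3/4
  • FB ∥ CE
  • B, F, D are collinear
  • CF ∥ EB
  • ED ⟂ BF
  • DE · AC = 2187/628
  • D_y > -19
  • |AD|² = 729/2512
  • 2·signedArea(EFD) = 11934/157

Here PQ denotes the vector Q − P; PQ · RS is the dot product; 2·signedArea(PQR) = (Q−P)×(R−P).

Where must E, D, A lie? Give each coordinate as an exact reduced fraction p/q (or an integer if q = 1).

1. E_x = -5  [CF ∥ EB ∩ FB ∥ CE]
2. E_y = -20  [CF ∥ EB ∩ FB ∥ CE]
   → E = (-5, -20)
3. D_x = -1082/157  [B, F, D are collinear ∩ ED ⟂ BF]
4. D_y = -2978/157  [B, F, D are collinear ∩ ED ⟂ BF]
   → D = (-1082/157, -2978/157)
5. A_x = -4031/628  [A divides DE with DA:AE = 1/4:3/4]
6. A_y = -6037/314  [A divides DE with DA:AE = 1/4:3/4]
   → A = (-4031/628, -6037/314)

A = (-4031/628, -6037/314)
D = (-1082/157, -2978/157)
E = (-5, -20)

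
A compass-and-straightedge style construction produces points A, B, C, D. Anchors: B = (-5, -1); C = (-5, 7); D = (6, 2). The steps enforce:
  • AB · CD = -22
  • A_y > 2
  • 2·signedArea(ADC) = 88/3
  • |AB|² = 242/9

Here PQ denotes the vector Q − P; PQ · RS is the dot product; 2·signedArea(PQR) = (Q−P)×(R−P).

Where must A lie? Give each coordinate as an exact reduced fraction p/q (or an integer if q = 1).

1. A_x = -4/3  [AB · CD = -22 ∩ 2·signedArea(ADC) = 88/3]
2. A_y = 8/3  [AB · CD = -22 ∩ 2·signedArea(ADC) = 88/3]
   → A = (-4/3, 8/3)

A = (-4/3, 8/3)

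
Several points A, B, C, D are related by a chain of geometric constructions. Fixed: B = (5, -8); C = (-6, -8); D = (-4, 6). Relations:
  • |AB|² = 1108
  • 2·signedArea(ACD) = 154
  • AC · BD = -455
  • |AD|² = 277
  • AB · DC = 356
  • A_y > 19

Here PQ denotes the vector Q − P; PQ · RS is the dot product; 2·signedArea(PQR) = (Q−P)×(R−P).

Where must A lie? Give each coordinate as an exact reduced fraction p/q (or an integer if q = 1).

A = (-13, 20)

1. A_x = -13  [AC · BD = -455 ∩ AB · DC = 356]
2. A_y = 20  [AC · BD = -455 ∩ AB · DC = 356]
   → A = (-13, 20)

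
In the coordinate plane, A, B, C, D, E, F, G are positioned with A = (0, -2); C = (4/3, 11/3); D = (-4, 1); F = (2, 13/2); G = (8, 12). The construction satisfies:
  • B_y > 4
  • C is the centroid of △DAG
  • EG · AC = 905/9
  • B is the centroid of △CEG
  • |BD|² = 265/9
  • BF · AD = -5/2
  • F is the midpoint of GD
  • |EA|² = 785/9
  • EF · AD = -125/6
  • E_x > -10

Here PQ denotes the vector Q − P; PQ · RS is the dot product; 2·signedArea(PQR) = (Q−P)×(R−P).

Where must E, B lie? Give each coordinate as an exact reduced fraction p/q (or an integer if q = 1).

1. E_x = -28/3  [EG · AC = 905/9 ∩ EF · AD = -125/6]
2. E_y = -5/3  [EG · AC = 905/9 ∩ EF · AD = -125/6]
   → E = (-28/3, -5/3)
3. B_x = 0  [B is the centroid of △CEG]
4. B_y = 14/3  [B is the centroid of △CEG]
   → B = (0, 14/3)

B = (0, 14/3)
E = (-28/3, -5/3)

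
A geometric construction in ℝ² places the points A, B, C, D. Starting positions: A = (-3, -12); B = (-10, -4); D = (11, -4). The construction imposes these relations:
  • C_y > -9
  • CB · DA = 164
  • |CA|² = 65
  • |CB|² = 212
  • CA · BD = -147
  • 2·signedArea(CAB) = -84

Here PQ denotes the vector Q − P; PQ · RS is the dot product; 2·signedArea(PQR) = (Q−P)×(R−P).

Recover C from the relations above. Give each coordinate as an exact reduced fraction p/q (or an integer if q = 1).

C = (4, -8)

1. C_x = 4  [2·signedArea(CAB) = -84 ∩ CB · DA = 164]
2. C_y = -8  [2·signedArea(CAB) = -84 ∩ CB · DA = 164]
   → C = (4, -8)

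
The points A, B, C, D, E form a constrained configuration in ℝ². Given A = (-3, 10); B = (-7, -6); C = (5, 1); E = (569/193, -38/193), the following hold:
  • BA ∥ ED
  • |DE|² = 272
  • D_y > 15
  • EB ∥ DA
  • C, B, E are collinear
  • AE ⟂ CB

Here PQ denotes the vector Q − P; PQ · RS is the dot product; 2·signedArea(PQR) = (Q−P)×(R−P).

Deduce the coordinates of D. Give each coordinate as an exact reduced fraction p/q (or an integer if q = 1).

1. D_x = 1341/193  [EB ∥ DA ∩ BA ∥ ED]
2. D_y = 3050/193  [EB ∥ DA ∩ BA ∥ ED]
   → D = (1341/193, 3050/193)

D = (1341/193, 3050/193)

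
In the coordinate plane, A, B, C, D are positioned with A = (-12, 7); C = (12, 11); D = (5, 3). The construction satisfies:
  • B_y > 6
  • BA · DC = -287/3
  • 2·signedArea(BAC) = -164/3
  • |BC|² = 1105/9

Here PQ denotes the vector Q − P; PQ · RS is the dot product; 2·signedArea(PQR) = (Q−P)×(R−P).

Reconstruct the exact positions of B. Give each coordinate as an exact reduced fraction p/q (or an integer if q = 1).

B = (5/3, 7)

1. B_x = 5/3  [BA · DC = -287/3 ∩ 2·signedArea(BAC) = -164/3]
2. B_y = 7  [BA · DC = -287/3 ∩ 2·signedArea(BAC) = -164/3]
   → B = (5/3, 7)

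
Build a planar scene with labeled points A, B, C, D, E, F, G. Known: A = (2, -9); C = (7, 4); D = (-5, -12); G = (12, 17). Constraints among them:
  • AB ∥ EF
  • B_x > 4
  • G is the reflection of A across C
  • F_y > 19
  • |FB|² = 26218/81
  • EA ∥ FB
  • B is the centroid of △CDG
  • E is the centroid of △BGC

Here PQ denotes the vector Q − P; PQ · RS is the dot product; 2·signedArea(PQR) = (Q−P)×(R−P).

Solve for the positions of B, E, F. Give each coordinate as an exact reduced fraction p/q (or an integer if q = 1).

1. B_x = 14/3  [B is the centroid of △CDG]
2. B_y = 3  [B is the centroid of △CDG]
   → B = (14/3, 3)
3. E_x = 71/9  [E is the centroid of △BGC]
4. E_y = 8  [E is the centroid of △BGC]
   → E = (71/9, 8)
5. F_x = 95/9  [EA ∥ FB ∩ AB ∥ EF]
6. F_y = 20  [EA ∥ FB ∩ AB ∥ EF]
   → F = (95/9, 20)

B = (14/3, 3)
E = (71/9, 8)
F = (95/9, 20)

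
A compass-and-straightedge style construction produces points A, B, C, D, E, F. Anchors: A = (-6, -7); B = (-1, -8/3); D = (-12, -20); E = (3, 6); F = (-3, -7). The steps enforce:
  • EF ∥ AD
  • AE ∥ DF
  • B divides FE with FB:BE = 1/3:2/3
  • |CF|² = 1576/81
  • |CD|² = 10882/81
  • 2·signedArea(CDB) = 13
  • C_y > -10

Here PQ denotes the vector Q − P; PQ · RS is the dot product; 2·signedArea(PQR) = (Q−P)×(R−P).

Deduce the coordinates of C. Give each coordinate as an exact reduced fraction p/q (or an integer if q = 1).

1. C_x = -19/3  [line -52/3·x + 11·y + -1 = 0 ∩ |CD|² = 10882/81]
2. C_y = -89/9  [line -52/3·x + 11·y + -1 = 0 ∩ |CD|² = 10882/81]
   → C = (-19/3, -89/9)

C = (-19/3, -89/9)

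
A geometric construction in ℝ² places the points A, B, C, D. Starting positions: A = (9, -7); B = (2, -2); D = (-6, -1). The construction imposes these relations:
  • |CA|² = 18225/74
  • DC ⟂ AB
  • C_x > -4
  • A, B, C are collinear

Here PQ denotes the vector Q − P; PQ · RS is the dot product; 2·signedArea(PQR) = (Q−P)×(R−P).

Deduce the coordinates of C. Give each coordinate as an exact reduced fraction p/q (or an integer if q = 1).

1. C_x = -279/74  [A, B, C are collinear ∩ DC ⟂ AB]
2. C_y = 157/74  [A, B, C are collinear ∩ DC ⟂ AB]
   → C = (-279/74, 157/74)

C = (-279/74, 157/74)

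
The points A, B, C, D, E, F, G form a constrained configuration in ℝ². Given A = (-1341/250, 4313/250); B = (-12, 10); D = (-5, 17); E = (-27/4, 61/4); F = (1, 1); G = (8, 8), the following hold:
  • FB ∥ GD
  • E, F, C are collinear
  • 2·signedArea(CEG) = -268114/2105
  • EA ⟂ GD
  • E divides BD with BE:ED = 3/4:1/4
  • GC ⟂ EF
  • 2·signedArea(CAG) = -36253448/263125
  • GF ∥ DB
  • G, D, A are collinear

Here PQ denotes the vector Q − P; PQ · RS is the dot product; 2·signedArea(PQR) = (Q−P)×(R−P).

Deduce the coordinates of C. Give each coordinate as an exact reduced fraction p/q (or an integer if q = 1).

C = (-716/2105, 7292/2105)

1. C_x = -716/2105  [E, F, C are collinear ∩ GC ⟂ EF]
2. C_y = 7292/2105  [E, F, C are collinear ∩ GC ⟂ EF]
   → C = (-716/2105, 7292/2105)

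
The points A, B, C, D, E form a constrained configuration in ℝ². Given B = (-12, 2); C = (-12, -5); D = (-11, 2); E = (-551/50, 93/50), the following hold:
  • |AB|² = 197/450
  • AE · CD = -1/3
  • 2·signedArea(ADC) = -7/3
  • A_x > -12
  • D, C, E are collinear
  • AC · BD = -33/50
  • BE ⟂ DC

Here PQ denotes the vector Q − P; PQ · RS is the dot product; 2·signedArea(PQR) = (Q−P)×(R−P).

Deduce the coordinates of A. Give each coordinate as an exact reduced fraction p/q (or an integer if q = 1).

1. A_x = -567/50  [2·signedArea(ADC) = -7/3 ∩ AE · CD = -1/3]
2. A_y = 293/150  [2·signedArea(ADC) = -7/3 ∩ AE · CD = -1/3]
   → A = (-567/50, 293/150)

A = (-567/50, 293/150)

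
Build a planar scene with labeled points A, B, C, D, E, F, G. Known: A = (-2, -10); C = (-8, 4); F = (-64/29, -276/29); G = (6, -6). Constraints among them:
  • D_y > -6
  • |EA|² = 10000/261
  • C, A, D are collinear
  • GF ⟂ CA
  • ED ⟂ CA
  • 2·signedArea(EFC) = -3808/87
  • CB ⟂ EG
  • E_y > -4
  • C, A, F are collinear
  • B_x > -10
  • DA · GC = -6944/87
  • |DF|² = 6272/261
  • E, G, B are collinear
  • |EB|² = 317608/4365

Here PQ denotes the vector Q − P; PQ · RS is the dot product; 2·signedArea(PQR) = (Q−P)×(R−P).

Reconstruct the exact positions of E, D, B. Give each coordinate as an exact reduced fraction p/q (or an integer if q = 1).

1. E_x = -122/87  [line -392/29·x + -168/29·y + -3584/87 = 0 ∩ |EA|² = 10000/261]
2. E_y = -334/87  [line -392/29·x + -168/29·y + -3584/87 = 0 ∩ |EA|² = 10000/261]
   → E = (-122/87, -334/87)
3. D_x = -120/29  [C, A, D are collinear ∩ ED ⟂ CA]
4. D_y = -436/87  [C, A, D are collinear ∩ ED ⟂ CA]
   → D = (-120/29, -436/87)
5. B_x = -134892/14065  [E, G, B are collinear ∩ CB ⟂ EG]
6. B_y = -20376/14065  [E, G, B are collinear ∩ CB ⟂ EG]
   → B = (-134892/14065, -20376/14065)

B = (-134892/14065, -20376/14065)
D = (-120/29, -436/87)
E = (-122/87, -334/87)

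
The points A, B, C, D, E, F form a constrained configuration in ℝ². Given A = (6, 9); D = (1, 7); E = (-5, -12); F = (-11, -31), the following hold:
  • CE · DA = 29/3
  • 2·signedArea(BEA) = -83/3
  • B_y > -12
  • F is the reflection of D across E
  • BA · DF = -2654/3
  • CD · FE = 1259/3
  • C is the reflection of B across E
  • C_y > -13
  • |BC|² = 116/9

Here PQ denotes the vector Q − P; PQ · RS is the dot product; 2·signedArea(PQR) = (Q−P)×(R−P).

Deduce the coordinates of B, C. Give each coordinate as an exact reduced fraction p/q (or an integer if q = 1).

B = (-10/3, -34/3)
C = (-20/3, -38/3)

1. B_x = -10/3  [2·signedArea(BEA) = -83/3 ∩ BA · DF = -2654/3]
2. B_y = -34/3  [2·signedArea(BEA) = -83/3 ∩ BA · DF = -2654/3]
   → B = (-10/3, -34/3)
3. C_x = -20/3  [C is the reflection of B across E]
4. C_y = -38/3  [C is the reflection of B across E]
   → C = (-20/3, -38/3)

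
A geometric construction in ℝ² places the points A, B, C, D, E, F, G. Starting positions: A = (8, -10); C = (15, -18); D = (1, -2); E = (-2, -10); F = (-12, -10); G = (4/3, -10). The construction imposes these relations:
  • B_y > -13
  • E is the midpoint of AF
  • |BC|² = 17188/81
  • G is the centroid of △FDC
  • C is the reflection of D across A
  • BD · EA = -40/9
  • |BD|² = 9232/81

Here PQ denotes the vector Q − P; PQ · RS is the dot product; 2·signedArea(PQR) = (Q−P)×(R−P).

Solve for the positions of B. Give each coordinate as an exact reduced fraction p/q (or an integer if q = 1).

1. B_x = 13/9  [BD · EA = -40/9]
2. B_y = -38/3  [|BC|² = 17188/81]
   → B = (13/9, -38/3)

B = (13/9, -38/3)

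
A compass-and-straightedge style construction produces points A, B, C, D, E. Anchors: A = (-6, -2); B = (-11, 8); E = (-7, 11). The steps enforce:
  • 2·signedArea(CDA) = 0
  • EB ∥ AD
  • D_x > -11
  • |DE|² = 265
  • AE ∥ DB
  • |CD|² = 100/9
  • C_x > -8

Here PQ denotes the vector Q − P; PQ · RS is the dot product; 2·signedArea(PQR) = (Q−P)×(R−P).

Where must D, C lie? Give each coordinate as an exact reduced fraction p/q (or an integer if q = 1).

1. D_x = -10  [AE ∥ DB ∩ EB ∥ AD]
2. D_y = -5  [AE ∥ DB ∩ EB ∥ AD]
   → D = (-10, -5)
3. C_x = -22/3  [line -3·x + 4·y + -10 = 0 ∩ |CD|² = 100/9]
4. C_y = -3  [line -3·x + 4·y + -10 = 0 ∩ |CD|² = 100/9]
   → C = (-22/3, -3)

C = (-22/3, -3)
D = (-10, -5)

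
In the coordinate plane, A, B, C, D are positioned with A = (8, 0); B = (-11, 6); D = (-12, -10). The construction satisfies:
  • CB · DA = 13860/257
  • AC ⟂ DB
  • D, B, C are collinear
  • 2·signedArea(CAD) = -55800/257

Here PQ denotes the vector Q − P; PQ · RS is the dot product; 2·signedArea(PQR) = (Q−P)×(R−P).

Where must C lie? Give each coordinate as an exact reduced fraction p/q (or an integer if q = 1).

C = (-2904/257, 310/257)

1. C_x = -2904/257  [D, B, C are collinear ∩ AC ⟂ DB]
2. C_y = 310/257  [D, B, C are collinear ∩ AC ⟂ DB]
   → C = (-2904/257, 310/257)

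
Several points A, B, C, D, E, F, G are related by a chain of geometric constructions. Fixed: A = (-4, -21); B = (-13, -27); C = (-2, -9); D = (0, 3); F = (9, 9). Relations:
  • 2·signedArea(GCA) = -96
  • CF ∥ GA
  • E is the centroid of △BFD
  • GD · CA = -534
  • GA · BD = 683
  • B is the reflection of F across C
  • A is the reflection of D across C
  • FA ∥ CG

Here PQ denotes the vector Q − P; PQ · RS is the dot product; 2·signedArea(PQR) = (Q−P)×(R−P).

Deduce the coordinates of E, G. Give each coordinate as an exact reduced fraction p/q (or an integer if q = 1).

1. E_x = -4/3  [E is the centroid of △BFD]
2. E_y = -5  [E is the centroid of △BFD]
   → E = (-4/3, -5)
3. G_x = -15  [CF ∥ GA ∩ FA ∥ CG]
4. G_y = -39  [CF ∥ GA ∩ FA ∥ CG]
   → G = (-15, -39)

E = (-4/3, -5)
G = (-15, -39)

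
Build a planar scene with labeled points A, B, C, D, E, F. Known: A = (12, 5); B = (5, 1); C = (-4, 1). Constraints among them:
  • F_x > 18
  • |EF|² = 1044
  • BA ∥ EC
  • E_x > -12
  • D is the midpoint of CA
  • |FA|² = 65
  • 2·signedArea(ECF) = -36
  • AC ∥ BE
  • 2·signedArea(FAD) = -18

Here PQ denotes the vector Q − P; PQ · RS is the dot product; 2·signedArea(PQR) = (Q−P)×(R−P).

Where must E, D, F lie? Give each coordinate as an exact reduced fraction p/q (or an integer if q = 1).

1. E_x = -11  [BA ∥ EC ∩ AC ∥ BE]
2. E_y = -3  [BA ∥ EC ∩ AC ∥ BE]
   → E = (-11, -3)
3. D_x = 4  [D is the midpoint of CA]
4. D_y = 3  [D is the midpoint of CA]
   → D = (4, 3)
5. F_x = 19  [2·signedArea(FAD) = -18 ∩ 2·signedArea(ECF) = -36]
6. F_y = 9  [2·signedArea(FAD) = -18 ∩ 2·signedArea(ECF) = -36]
   → F = (19, 9)

D = (4, 3)
E = (-11, -3)
F = (19, 9)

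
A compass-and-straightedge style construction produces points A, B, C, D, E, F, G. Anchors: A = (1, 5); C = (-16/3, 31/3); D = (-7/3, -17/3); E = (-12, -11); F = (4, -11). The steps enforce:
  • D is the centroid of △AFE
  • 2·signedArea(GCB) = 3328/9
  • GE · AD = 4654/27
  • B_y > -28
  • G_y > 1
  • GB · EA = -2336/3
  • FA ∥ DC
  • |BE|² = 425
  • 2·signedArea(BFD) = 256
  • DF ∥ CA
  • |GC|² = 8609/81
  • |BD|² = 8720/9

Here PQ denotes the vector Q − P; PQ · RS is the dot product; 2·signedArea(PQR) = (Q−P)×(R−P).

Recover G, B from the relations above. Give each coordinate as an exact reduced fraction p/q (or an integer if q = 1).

1. B_x = -25  [line -16/3·x + -19/3·y + -913/3 = 0 ∩ |BD|² = 8720/9]
2. B_y = -27  [line -16/3·x + -19/3·y + -913/3 = 0 ∩ |BD|² = 8720/9]
   → B = (-25, -27)
3. G_x = -1/9  [2·signedArea(GCB) = 3328/9 ∩ GE · AD = 4654/27]
4. G_y = 13/9  [2·signedArea(GCB) = 3328/9 ∩ GE · AD = 4654/27]
   → G = (-1/9, 13/9)

B = (-25, -27)
G = (-1/9, 13/9)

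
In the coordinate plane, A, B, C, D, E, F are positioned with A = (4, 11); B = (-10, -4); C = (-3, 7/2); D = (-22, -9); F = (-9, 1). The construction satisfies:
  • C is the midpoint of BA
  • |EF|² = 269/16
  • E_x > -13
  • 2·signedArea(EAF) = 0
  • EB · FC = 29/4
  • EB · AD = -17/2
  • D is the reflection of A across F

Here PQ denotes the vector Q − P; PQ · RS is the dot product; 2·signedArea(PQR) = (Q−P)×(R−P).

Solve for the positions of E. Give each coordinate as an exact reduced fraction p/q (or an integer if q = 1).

1. E_x = -49/4  [2·signedArea(EAF) = 0 ∩ EB · AD = -17/2]
2. E_y = -3/2  [2·signedArea(EAF) = 0 ∩ EB · AD = -17/2]
   → E = (-49/4, -3/2)

E = (-49/4, -3/2)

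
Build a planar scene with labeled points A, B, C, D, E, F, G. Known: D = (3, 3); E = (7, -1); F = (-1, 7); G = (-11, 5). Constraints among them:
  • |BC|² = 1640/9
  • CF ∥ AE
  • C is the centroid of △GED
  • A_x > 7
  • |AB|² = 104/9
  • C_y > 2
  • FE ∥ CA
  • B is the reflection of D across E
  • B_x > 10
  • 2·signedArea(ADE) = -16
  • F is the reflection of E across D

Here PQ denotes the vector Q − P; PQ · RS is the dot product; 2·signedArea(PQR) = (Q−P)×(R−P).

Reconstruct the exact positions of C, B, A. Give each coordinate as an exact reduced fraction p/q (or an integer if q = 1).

A = (23/3, -17/3)
B = (11, -5)
C = (-1/3, 7/3)

1. C_x = -1/3  [C is the centroid of △GED]
2. C_y = 7/3  [C is the centroid of △GED]
   → C = (-1/3, 7/3)
3. B_x = 11  [B is the reflection of D across E]
4. B_y = -5  [B is the reflection of D across E]
   → B = (11, -5)
5. A_x = 23/3  [CF ∥ AE ∩ FE ∥ CA]
6. A_y = -17/3  [CF ∥ AE ∩ FE ∥ CA]
   → A = (23/3, -17/3)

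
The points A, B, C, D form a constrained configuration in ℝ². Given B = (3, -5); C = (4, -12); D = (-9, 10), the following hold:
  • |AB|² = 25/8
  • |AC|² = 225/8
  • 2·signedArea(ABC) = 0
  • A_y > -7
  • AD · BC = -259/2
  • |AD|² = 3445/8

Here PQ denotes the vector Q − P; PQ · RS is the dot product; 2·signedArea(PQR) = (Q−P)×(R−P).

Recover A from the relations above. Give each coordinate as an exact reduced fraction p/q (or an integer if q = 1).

1. A_x = 13/4  [2·signedArea(ABC) = 0 ∩ AD · BC = -259/2]
2. A_y = -27/4  [2·signedArea(ABC) = 0 ∩ AD · BC = -259/2]
   → A = (13/4, -27/4)

A = (13/4, -27/4)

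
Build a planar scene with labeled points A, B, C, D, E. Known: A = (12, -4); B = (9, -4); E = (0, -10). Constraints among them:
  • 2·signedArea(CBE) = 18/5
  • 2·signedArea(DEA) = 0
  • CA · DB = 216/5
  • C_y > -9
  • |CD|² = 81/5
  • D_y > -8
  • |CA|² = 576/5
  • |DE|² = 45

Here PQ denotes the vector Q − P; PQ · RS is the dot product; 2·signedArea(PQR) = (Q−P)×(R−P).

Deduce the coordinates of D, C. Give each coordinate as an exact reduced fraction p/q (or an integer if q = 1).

C = (12/5, -44/5)
D = (6, -7)

1. D_x = 6  [line -6·x + 12·y + 120 = 0 ∩ |DE|² = 45]
2. D_y = -7  [line -6·x + 12·y + 120 = 0 ∩ |DE|² = 45]
   → D = (6, -7)
3. C_x = 12/5  [2·signedArea(CBE) = 18/5 ∩ CA · DB = 216/5]
4. C_y = -44/5  [2·signedArea(CBE) = 18/5 ∩ CA · DB = 216/5]
   → C = (12/5, -44/5)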